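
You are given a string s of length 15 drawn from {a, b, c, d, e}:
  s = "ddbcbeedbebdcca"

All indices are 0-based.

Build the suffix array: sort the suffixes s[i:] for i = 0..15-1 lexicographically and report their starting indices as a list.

[14, 2, 10, 8, 4, 13, 3, 12, 1, 7, 11, 0, 9, 6, 5]

sorted suffixes:
  #0 SA[0]=14  'a'
  #1 SA[1]=2  'bcbeedbebdcca'
  #2 SA[2]=10  'bdcca'
  #3 SA[3]=8  'bebdcca'
  #4 SA[4]=4  'beedbebdcca'
  #5 SA[5]=13  'ca'
  #6 SA[6]=3  'cbeedbebdcca'
  #7 SA[7]=12  'cca'
  #8 SA[8]=1  'dbcbeedbebdcca'
  #9 SA[9]=7  'dbebdcca'
  #10 SA[10]=11  'dcca'
  #11 SA[11]=0  'ddbcbeedbebdcca'
  #12 SA[12]=9  'ebdcca'
  #13 SA[13]=6  'edbebdcca'
  #14 SA[14]=5  'eedbebdcca'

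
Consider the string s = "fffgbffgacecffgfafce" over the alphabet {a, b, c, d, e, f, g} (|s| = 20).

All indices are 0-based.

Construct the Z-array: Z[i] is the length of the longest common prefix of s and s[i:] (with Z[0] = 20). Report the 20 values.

Z[0]=20
i=1: outside box; Z[1]=2 extend→box=[1,3)
i=2: min(r-i=1, Z[1]=2)=1; Z[2]=1
i=3: outside box; Z[3]=0
i=4: outside box; Z[4]=0
i=5: outside box; Z[5]=2 extend→box=[5,7)
i=6: min(r-i=1, Z[1]=2)=1; Z[6]=1
i=7: outside box; Z[7]=0
i=8: outside box; Z[8]=0
i=9: outside box; Z[9]=0
i=10: outside box; Z[10]=0
i=11: outside box; Z[11]=0
i=12: outside box; Z[12]=2 extend→box=[12,14)
i=13: min(r-i=1, Z[1]=2)=1; Z[13]=1
i=14: outside box; Z[14]=0
i=15: outside box; Z[15]=1 extend→box=[15,16)
i=16: outside box; Z[16]=0
i=17: outside box; Z[17]=1 extend→box=[17,18)
i=18: outside box; Z[18]=0
i=19: outside box; Z[19]=0

[20, 2, 1, 0, 0, 2, 1, 0, 0, 0, 0, 0, 2, 1, 0, 1, 0, 1, 0, 0]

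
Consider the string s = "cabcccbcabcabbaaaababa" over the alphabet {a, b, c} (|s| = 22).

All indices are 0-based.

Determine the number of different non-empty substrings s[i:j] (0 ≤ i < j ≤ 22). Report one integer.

213

rank | idx | suffix
   0 |  21 | a
   1 |  14 | aaaababa
   2 |  15 | aaababa
   3 |  16 | aababa
   4 |  19 | aba
   5 |  17 | ababa
   6 |  11 | abbaaaababa
   7 |   8 | abcabbaaaababa
   8 |   1 | abcccbcabcabbaaaababa
   9 |  20 | ba
  10 |  13 | baaaababa
  11 |  18 | baba
  12 |  12 | bbaaaababa
  13 |   9 | bcabbaaaababa
  14 |   6 | bcabcabbaaaababa
  15 |   2 | bcccbcabcabbaaaababa
  16 |  10 | cabbaaaababa
  17 |   7 | cabcabbaaaababa
  18 |   0 | cabcccbcabcabbaaaababa
  19 |   5 | cbcabcabbaaaababa
  20 |   4 | ccbcabcabbaaaababa
  21 |   3 | cccbcabcabbaaaababa

SA = [21, 14, 15, 16, 19, 17, 11, 8, 1, 20, 13, 18, 12, 9, 6, 2, 10, 7, 0, 5, 4, 3]
i: (SA[i-1],SA[i]) lcp shared
  1: (21,14) 1 'a'
  2: (14,15) 3 'aaa'
  3: (15,16) 2 'aa'
  4: (16,19) 1 'a'
  5: (19,17) 3 'aba'
  6: (17,11) 2 'ab'
  7: (11,8) 2 'ab'
  8: (8,1) 3 'abc'
  9: (1,20) 0 ''
  10: (20,13) 2 'ba'
  11: (13,18) 2 'ba'
  12: (18,12) 1 'b'
  13: (12,9) 1 'b'
  14: (9,6) 4 'bcab'
  15: (6,2) 2 'bc'
  16: (2,10) 0 ''
  17: (10,7) 3 'cab'
  18: (7,0) 4 'cabc'
  19: (0,5) 1 'c'
  20: (5,4) 1 'c'
  21: (4,3) 2 'cc'

n(n+1)/2 = 22·23/2 = 253
Σ LCP = 0 + 1 + 3 + 2 + 1 + 3 + 2 + 2 + 3 + 0 + 2 + 2 + 1 + 1 + 4 + 2 + 0 + 3 + 4 + 1 + 1 + 2 = 40
distinct = 253 − 40 = 213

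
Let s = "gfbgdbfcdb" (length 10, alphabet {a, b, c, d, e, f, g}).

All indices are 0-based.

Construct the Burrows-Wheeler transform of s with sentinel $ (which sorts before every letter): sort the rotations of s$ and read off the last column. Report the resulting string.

rank  rotation     last
    0  $gfbgdbfcdb  b
    1  b$gfbgdbfcd  d
    2  bfcdb$gfbgd  d
    3  bgdbfcdb$gf  f
    4  cdb$gfbgdbf  f
    5  db$gfbgdbfc  c
    6  dbfcdb$gfbg  g
    7  fbgdbfcdb$g  g
    8  fcdb$gfbgdb  b
    9  gdbfcdb$gfb  b
   10  gfbgdbfcdb$  $

bddffcggbb$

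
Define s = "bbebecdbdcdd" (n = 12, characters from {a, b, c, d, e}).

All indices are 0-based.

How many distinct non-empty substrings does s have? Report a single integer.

rank→(start, suffix):
  0 → (0, 'bbebecdbdcdd')
  1 → (7, 'bdcdd')
  2 → (1, 'bebecdbdcdd')
  3 → (3, 'becdbdcdd')
  4 → (5, 'cdbdcdd')
  5 → (9, 'cdd')
  6 → (11, 'd')
  7 → (6, 'dbdcdd')
  8 → (8, 'dcdd')
  9 → (10, 'dd')
  10 → (2, 'ebecdbdcdd')
  11 → (4, 'ecdbdcdd')

SA = [0, 7, 1, 3, 5, 9, 11, 6, 8, 10, 2, 4]
rank  pair      lcp
   1  s[0:],s[7:]  1  'b'
   2  s[7:],s[1:]  1  'b'
   3  s[1:],s[3:]  2  'be'
   4  s[3:],s[5:]  0  ''
   5  s[5:],s[9:]  2  'cd'
   6  s[9:],s[11:]  0  ''
   7  s[11:],s[6:]  1  'd'
   8  s[6:],s[8:]  1  'd'
   9  s[8:],s[10:]  1  'd'
  10  s[10:],s[2:]  0  ''
  11  s[2:],s[4:]  1  'e'

n(n+1)/2 = 12·13/2 = 78
Σ LCP = 0 + 1 + 1 + 2 + 0 + 2 + 0 + 1 + 1 + 1 + 0 + 1 = 10
distinct = 78 − 10 = 68

68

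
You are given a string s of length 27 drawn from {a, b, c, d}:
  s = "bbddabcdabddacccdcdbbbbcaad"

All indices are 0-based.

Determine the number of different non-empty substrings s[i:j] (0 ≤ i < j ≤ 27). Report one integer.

rank→(start, suffix):
  0 → (24, 'aad')
  1 → (4, 'abcdabddacccdcdbbbbcaad')
  2 → (8, 'abddacccdcdbbbbcaad')
  3 → (12, 'acccdcdbbbbcaad')
  4 → (25, 'ad')
  5 → (19, 'bbbbcaad')
  6 → (20, 'bbbcaad')
  7 → (21, 'bbcaad')
  8 → (0, 'bbddabcdabddacccdcdbbbbcaad')
  9 → (22, 'bcaad')
  10 → (5, 'bcdabddacccdcdbbbbcaad')
  11 → (1, 'bddabcdabddacccdcdbbbbcaad')
  12 → (9, 'bddacccdcdbbbbcaad')
  13 → (23, 'caad')
  14 → (13, 'cccdcdbbbbcaad')
  15 → (14, 'ccdcdbbbbcaad')
  16 → (6, 'cdabddacccdcdbbbbcaad')
  17 → (17, 'cdbbbbcaad')
  18 → (15, 'cdcdbbbbcaad')
  19 → (26, 'd')
  20 → (3, 'dabcdabddacccdcdbbbbcaad')
  21 → (7, 'dabddacccdcdbbbbcaad')
  22 → (11, 'dacccdcdbbbbcaad')
  23 → (18, 'dbbbbcaad')
  24 → (16, 'dcdbbbbcaad')
  25 → (2, 'ddabcdabddacccdcdbbbbcaad')
  26 → (10, 'ddacccdcdbbbbcaad')

SA = [24, 4, 8, 12, 25, 19, 20, 21, 0, 22, 5, 1, 9, 23, 13, 14, 6, 17, 15, 26, 3, 7, 11, 18, 16, 2, 10]
[i] adj suffixes → lcp
  [1] 24/4 → 1 ('a')
  [2] 4/8 → 2 ('ab')
  [3] 8/12 → 1 ('a')
  [4] 12/25 → 1 ('a')
  [5] 25/19 → 0 ('')
  [6] 19/20 → 3 ('bbb')
  [7] 20/21 → 2 ('bb')
  [8] 21/0 → 2 ('bb')
  [9] 0/22 → 1 ('b')
  [10] 22/5 → 2 ('bc')
  [11] 5/1 → 1 ('b')
  [12] 1/9 → 4 ('bdda')
  [13] 9/23 → 0 ('')
  [14] 23/13 → 1 ('c')
  [15] 13/14 → 2 ('cc')
  [16] 14/6 → 1 ('c')
  [17] 6/17 → 2 ('cd')
  [18] 17/15 → 2 ('cd')
  [19] 15/26 → 0 ('')
  [20] 26/3 → 1 ('d')
  [21] 3/7 → 3 ('dab')
  [22] 7/11 → 2 ('da')
  [23] 11/18 → 1 ('d')
  [24] 18/16 → 1 ('d')
  [25] 16/2 → 1 ('d')
  [26] 2/10 → 3 ('dda')

n(n+1)/2 = 27·28/2 = 378
Σ LCP = 0 + 1 + 2 + 1 + 1 + 0 + 3 + 2 + 2 + 1 + 2 + 1 + 4 + 0 + 1 + 2 + 1 + 2 + 2 + 0 + 1 + 3 + 2 + 1 + 1 + 1 + 3 = 40
distinct = 378 − 40 = 338

338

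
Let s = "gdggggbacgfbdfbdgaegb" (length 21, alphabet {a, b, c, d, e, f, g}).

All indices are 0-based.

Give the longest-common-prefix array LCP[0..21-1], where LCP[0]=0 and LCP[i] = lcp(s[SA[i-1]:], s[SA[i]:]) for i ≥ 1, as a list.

[0, 1, 0, 1, 1, 2, 0, 0, 1, 2, 0, 0, 3, 0, 1, 2, 1, 1, 1, 2, 3]

sorted suffixes:
  #0 SA[0]=7  'acgfbdfbdgaegb'
  #1 SA[1]=17  'aegb'
  #2 SA[2]=20  'b'
  #3 SA[3]=6  'bacgfbdfbdgaegb'
  #4 SA[4]=11  'bdfbdgaegb'
  #5 SA[5]=14  'bdgaegb'
  #6 SA[6]=8  'cgfbdfbdgaegb'
  #7 SA[7]=12  'dfbdgaegb'
  #8 SA[8]=15  'dgaegb'
  #9 SA[9]=1  'dggggbacgfbdfbdgaegb'
  #10 SA[10]=18  'egb'
  #11 SA[11]=10  'fbdfbdgaegb'
  #12 SA[12]=13  'fbdgaegb'
  #13 SA[13]=16  'gaegb'
  #14 SA[14]=19  'gb'
  #15 SA[15]=5  'gbacgfbdfbdgaegb'
  #16 SA[16]=0  'gdggggbacgfbdfbdgaegb'
  #17 SA[17]=9  'gfbdfbdgaegb'
  #18 SA[18]=4  'ggbacgfbdfbdgaegb'
  #19 SA[19]=3  'gggbacgfbdfbdgaegb'
  #20 SA[20]=2  'ggggbacgfbdfbdgaegb'

SA = [7, 17, 20, 6, 11, 14, 8, 12, 15, 1, 18, 10, 13, 16, 19, 5, 0, 9, 4, 3, 2]
[i] adj suffixes → lcp
  [1] 7/17 → 1 ('a')
  [2] 17/20 → 0 ('')
  [3] 20/6 → 1 ('b')
  [4] 6/11 → 1 ('b')
  [5] 11/14 → 2 ('bd')
  [6] 14/8 → 0 ('')
  [7] 8/12 → 0 ('')
  [8] 12/15 → 1 ('d')
  [9] 15/1 → 2 ('dg')
  [10] 1/18 → 0 ('')
  [11] 18/10 → 0 ('')
  [12] 10/13 → 3 ('fbd')
  [13] 13/16 → 0 ('')
  [14] 16/19 → 1 ('g')
  [15] 19/5 → 2 ('gb')
  [16] 5/0 → 1 ('g')
  [17] 0/9 → 1 ('g')
  [18] 9/4 → 1 ('g')
  [19] 4/3 → 2 ('gg')
  [20] 3/2 → 3 ('ggg')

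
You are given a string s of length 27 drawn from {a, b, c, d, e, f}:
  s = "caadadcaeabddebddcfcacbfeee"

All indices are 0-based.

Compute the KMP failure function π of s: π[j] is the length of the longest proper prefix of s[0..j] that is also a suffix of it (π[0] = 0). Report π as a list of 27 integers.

[0, 0, 0, 0, 0, 0, 1, 2, 0, 0, 0, 0, 0, 0, 0, 0, 0, 1, 0, 1, 2, 1, 0, 0, 0, 0, 0]

π[0] = 0
j=1 s[j]='a': π[1]=0 (border '')
j=2 s[j]='a': π[2]=0 (border '')
j=3 s[j]='d': π[3]=0 (border '')
j=4 s[j]='a': π[4]=0 (border '')
j=5 s[j]='d': π[5]=0 (border '')
j=6 s[j]='c': π[6]=1 (border 'c')
j=7 s[j]='a': π[7]=2 (border 'ca')
j=8 s[j]='e': k: 2→0; π[8]=0 (border '')
j=9 s[j]='a': π[9]=0 (border '')
j=10 s[j]='b': π[10]=0 (border '')
j=11 s[j]='d': π[11]=0 (border '')
j=12 s[j]='d': π[12]=0 (border '')
j=13 s[j]='e': π[13]=0 (border '')
j=14 s[j]='b': π[14]=0 (border '')
j=15 s[j]='d': π[15]=0 (border '')
j=16 s[j]='d': π[16]=0 (border '')
j=17 s[j]='c': π[17]=1 (border 'c')
j=18 s[j]='f': k: 1→0; π[18]=0 (border '')
j=19 s[j]='c': π[19]=1 (border 'c')
j=20 s[j]='a': π[20]=2 (border 'ca')
j=21 s[j]='c': k: 2→0; π[21]=1 (border 'c')
j=22 s[j]='b': k: 1→0; π[22]=0 (border '')
j=23 s[j]='f': π[23]=0 (border '')
j=24 s[j]='e': π[24]=0 (border '')
j=25 s[j]='e': π[25]=0 (border '')
j=26 s[j]='e': π[26]=0 (border '')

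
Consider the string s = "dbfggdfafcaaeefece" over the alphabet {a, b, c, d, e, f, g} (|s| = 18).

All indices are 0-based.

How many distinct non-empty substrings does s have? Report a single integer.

sorted suffixes:
  #0 SA[0]=10  'aaeefece'
  #1 SA[1]=11  'aeefece'
  #2 SA[2]=7  'afcaaeefece'
  #3 SA[3]=1  'bfggdfafcaaeefece'
  #4 SA[4]=9  'caaeefece'
  #5 SA[5]=16  'ce'
  #6 SA[6]=0  'dbfggdfafcaaeefece'
  #7 SA[7]=5  'dfafcaaeefece'
  #8 SA[8]=17  'e'
  #9 SA[9]=15  'ece'
  #10 SA[10]=12  'eefece'
  #11 SA[11]=13  'efece'
  #12 SA[12]=6  'fafcaaeefece'
  #13 SA[13]=8  'fcaaeefece'
  #14 SA[14]=14  'fece'
  #15 SA[15]=2  'fggdfafcaaeefece'
  #16 SA[16]=4  'gdfafcaaeefece'
  #17 SA[17]=3  'ggdfafcaaeefece'

SA = [10, 11, 7, 1, 9, 16, 0, 5, 17, 15, 12, 13, 6, 8, 14, 2, 4, 3]
i: (SA[i-1],SA[i]) lcp shared
  1: (10,11) 1 'a'
  2: (11,7) 1 'a'
  3: (7,1) 0 ''
  4: (1,9) 0 ''
  5: (9,16) 1 'c'
  6: (16,0) 0 ''
  7: (0,5) 1 'd'
  8: (5,17) 0 ''
  9: (17,15) 1 'e'
  10: (15,12) 1 'e'
  11: (12,13) 1 'e'
  12: (13,6) 0 ''
  13: (6,8) 1 'f'
  14: (8,14) 1 'f'
  15: (14,2) 1 'f'
  16: (2,4) 0 ''
  17: (4,3) 1 'g'

n(n+1)/2 = 18·19/2 = 171
Σ LCP = 0 + 1 + 1 + 0 + 0 + 1 + 0 + 1 + 0 + 1 + 1 + 1 + 0 + 1 + 1 + 1 + 0 + 1 = 11
distinct = 171 − 11 = 160

160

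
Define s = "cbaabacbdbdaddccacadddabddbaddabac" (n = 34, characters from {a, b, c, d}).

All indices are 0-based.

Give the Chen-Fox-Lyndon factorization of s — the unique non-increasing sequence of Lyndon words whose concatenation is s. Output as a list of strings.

["c", "b", "aabacbdbdaddccacadddabddbaddabac"]

emit factor 1: 'c' (i=0, period=1)
emit factor 2: 'b' (i=1, period=1)
emit factor 3: 'aabacbdbdaddccacadddabddbaddabac' (i=2, period=32)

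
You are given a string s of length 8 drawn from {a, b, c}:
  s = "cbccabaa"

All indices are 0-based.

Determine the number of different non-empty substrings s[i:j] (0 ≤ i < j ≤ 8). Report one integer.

31

rank→(start, suffix):
  0 → (7, 'a')
  1 → (6, 'aa')
  2 → (4, 'abaa')
  3 → (5, 'baa')
  4 → (1, 'bccabaa')
  5 → (3, 'cabaa')
  6 → (0, 'cbccabaa')
  7 → (2, 'ccabaa')

SA = [7, 6, 4, 5, 1, 3, 0, 2]
[i] adj suffixes → lcp
  [1] 7/6 → 1 ('a')
  [2] 6/4 → 1 ('a')
  [3] 4/5 → 0 ('')
  [4] 5/1 → 1 ('b')
  [5] 1/3 → 0 ('')
  [6] 3/0 → 1 ('c')
  [7] 0/2 → 1 ('c')

n(n+1)/2 = 8·9/2 = 36
Σ LCP = 0 + 1 + 1 + 0 + 1 + 0 + 1 + 1 = 5
distinct = 36 − 5 = 31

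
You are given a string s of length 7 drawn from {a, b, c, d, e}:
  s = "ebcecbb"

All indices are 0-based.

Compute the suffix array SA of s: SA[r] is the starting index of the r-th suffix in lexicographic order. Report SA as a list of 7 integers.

[6, 5, 1, 4, 2, 0, 3]

sorted suffixes:
  #0 SA[0]=6  'b'
  #1 SA[1]=5  'bb'
  #2 SA[2]=1  'bcecbb'
  #3 SA[3]=4  'cbb'
  #4 SA[4]=2  'cecbb'
  #5 SA[5]=0  'ebcecbb'
  #6 SA[6]=3  'ecbb'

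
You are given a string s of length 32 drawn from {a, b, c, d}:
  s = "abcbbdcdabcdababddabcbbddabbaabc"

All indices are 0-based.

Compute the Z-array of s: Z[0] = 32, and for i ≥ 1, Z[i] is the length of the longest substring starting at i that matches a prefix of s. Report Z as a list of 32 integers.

[32, 0, 0, 0, 0, 0, 0, 0, 3, 0, 0, 0, 2, 0, 2, 0, 0, 0, 6, 0, 0, 0, 0, 0, 0, 2, 0, 0, 1, 3, 0, 0]

Z[0]=32
i=1: i≥r, start 0; Z[1]=0
i=2: i≥r, start 0; Z[2]=0
i=3: i≥r, start 0; Z[3]=0
i=4: i≥r, start 0; Z[4]=0
i=5: i≥r, start 0; Z[5]=0
i=6: i≥r, start 0; Z[6]=0
i=7: i≥r, start 0; Z[7]=0
i=8: i≥r, start 0; Z[8]=3 grow→box=[8,11)
i=9: min(r-i=2, Z[1]=0)=0; Z[9]=0
i=10: min(r-i=1, Z[2]=0)=0; Z[10]=0
i=11: i≥r, start 0; Z[11]=0
i=12: i≥r, start 0; Z[12]=2 grow→box=[12,14)
i=13: min(r-i=1, Z[1]=0)=0; Z[13]=0
i=14: i≥r, start 0; Z[14]=2 grow→box=[14,16)
i=15: min(r-i=1, Z[1]=0)=0; Z[15]=0
i=16: i≥r, start 0; Z[16]=0
i=17: i≥r, start 0; Z[17]=0
i=18: i≥r, start 0; Z[18]=6 grow→box=[18,24)
i=19: min(r-i=5, Z[1]=0)=0; Z[19]=0
i=20: min(r-i=4, Z[2]=0)=0; Z[20]=0
i=21: min(r-i=3, Z[3]=0)=0; Z[21]=0
i=22: min(r-i=2, Z[4]=0)=0; Z[22]=0
i=23: min(r-i=1, Z[5]=0)=0; Z[23]=0
i=24: i≥r, start 0; Z[24]=0
i=25: i≥r, start 0; Z[25]=2 grow→box=[25,27)
i=26: min(r-i=1, Z[1]=0)=0; Z[26]=0
i=27: i≥r, start 0; Z[27]=0
i=28: i≥r, start 0; Z[28]=1 grow→box=[28,29)
i=29: i≥r, start 0; Z[29]=3 grow→box=[29,32)
i=30: min(r-i=2, Z[1]=0)=0; Z[30]=0
i=31: min(r-i=1, Z[2]=0)=0; Z[31]=0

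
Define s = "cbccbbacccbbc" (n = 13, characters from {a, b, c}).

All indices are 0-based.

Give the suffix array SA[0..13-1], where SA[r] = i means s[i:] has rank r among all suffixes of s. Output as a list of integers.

sorted suffixes:
  #0 SA[0]=6  'acccbbc'
  #1 SA[1]=5  'bacccbbc'
  #2 SA[2]=4  'bbacccbbc'
  #3 SA[3]=10  'bbc'
  #4 SA[4]=11  'bc'
  #5 SA[5]=1  'bccbbacccbbc'
  #6 SA[6]=12  'c'
  #7 SA[7]=3  'cbbacccbbc'
  #8 SA[8]=9  'cbbc'
  #9 SA[9]=0  'cbccbbacccbbc'
  #10 SA[10]=2  'ccbbacccbbc'
  #11 SA[11]=8  'ccbbc'
  #12 SA[12]=7  'cccbbc'

[6, 5, 4, 10, 11, 1, 12, 3, 9, 0, 2, 8, 7]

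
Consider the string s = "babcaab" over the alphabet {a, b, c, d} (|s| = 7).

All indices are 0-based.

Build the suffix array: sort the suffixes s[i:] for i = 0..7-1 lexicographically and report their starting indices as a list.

rank | idx | suffix
   0 |   4 | aab
   1 |   5 | ab
   2 |   1 | abcaab
   3 |   6 | b
   4 |   0 | babcaab
   5 |   2 | bcaab
   6 |   3 | caab

[4, 5, 1, 6, 0, 2, 3]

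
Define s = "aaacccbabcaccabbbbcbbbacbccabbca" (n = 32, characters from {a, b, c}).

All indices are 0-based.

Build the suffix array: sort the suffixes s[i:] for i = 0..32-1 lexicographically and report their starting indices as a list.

[31, 0, 1, 13, 27, 7, 22, 10, 2, 6, 21, 20, 19, 14, 15, 28, 16, 29, 8, 17, 24, 30, 12, 26, 9, 5, 18, 23, 11, 25, 4, 3]

rank | idx | suffix
   0 |  31 | a
   1 |   0 | aaacccbabcaccabbbbcbbbacbccabbca
   2 |   1 | aacccbabcaccabbbbcbbbacbccabbca
   3 |  13 | abbbbcbbbacbccabbca
   4 |  27 | abbca
   5 |   7 | abcaccabbbbcbbbacbccabbca
   6 |  22 | acbccabbca
   7 |  10 | accabbbbcbbbacbccabbca
   8 |   2 | acccbabcaccabbbbcbbbacbccabbca
   9 |   6 | babcaccabbbbcbbbacbccabbca
  10 |  21 | bacbccabbca
  11 |  20 | bbacbccabbca
  12 |  19 | bbbacbccabbca
  13 |  14 | bbbbcbbbacbccabbca
  14 |  15 | bbbcbbbacbccabbca
  15 |  28 | bbca
  16 |  16 | bbcbbbacbccabbca
  17 |  29 | bca
  18 |   8 | bcaccabbbbcbbbacbccabbca
  19 |  17 | bcbbbacbccabbca
  20 |  24 | bccabbca
  21 |  30 | ca
  22 |  12 | cabbbbcbbbacbccabbca
  23 |  26 | cabbca
  24 |   9 | caccabbbbcbbbacbccabbca
  25 |   5 | cbabcaccabbbbcbbbacbccabbca
  26 |  18 | cbbbacbccabbca
  27 |  23 | cbccabbca
  28 |  11 | ccabbbbcbbbacbccabbca
  29 |  25 | ccabbca
  30 |   4 | ccbabcaccabbbbcbbbacbccabbca
  31 |   3 | cccbabcaccabbbbcbbbacbccabbca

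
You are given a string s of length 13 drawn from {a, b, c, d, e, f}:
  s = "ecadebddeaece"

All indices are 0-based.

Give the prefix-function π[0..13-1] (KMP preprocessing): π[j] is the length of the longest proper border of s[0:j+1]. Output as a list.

[0, 0, 0, 0, 1, 0, 0, 0, 1, 0, 1, 2, 1]

π[0] = 0
j=1 s[j]='c': π[1]=0 (border '')
j=2 s[j]='a': π[2]=0 (border '')
j=3 s[j]='d': π[3]=0 (border '')
j=4 s[j]='e': π[4]=1 (border 'e')
j=5 s[j]='b': k: 1→0; π[5]=0 (border '')
j=6 s[j]='d': π[6]=0 (border '')
j=7 s[j]='d': π[7]=0 (border '')
j=8 s[j]='e': π[8]=1 (border 'e')
j=9 s[j]='a': k: 1→0; π[9]=0 (border '')
j=10 s[j]='e': π[10]=1 (border 'e')
j=11 s[j]='c': π[11]=2 (border 'ec')
j=12 s[j]='e': k: 2→0; π[12]=1 (border 'e')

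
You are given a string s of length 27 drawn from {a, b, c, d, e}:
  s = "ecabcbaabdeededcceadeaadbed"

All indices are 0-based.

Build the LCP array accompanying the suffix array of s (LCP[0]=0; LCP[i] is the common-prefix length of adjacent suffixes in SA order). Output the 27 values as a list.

rank→(start, suffix):
  0 → (6, 'aabdeededcceadeaadbed')
  1 → (21, 'aadbed')
  2 → (2, 'abcbaabdeededcceadeaadbed')
  3 → (7, 'abdeededcceadeaadbed')
  4 → (22, 'adbed')
  5 → (18, 'adeaadbed')
  6 → (5, 'baabdeededcceadeaadbed')
  7 → (3, 'bcbaabdeededcceadeaadbed')
  8 → (8, 'bdeededcceadeaadbed')
  9 → (24, 'bed')
  10 → (1, 'cabcbaabdeededcceadeaadbed')
  11 → (4, 'cbaabdeededcceadeaadbed')
  12 → (15, 'cceadeaadbed')
  13 → (16, 'ceadeaadbed')
  14 → (26, 'd')
  15 → (23, 'dbed')
  16 → (14, 'dcceadeaadbed')
  17 → (19, 'deaadbed')
  18 → (12, 'dedcceadeaadbed')
  19 → (9, 'deededcceadeaadbed')
  20 → (20, 'eaadbed')
  21 → (17, 'eadeaadbed')
  22 → (0, 'ecabcbaabdeededcceadeaadbed')
  23 → (25, 'ed')
  24 → (13, 'edcceadeaadbed')
  25 → (11, 'ededcceadeaadbed')
  26 → (10, 'eededcceadeaadbed')

SA = [6, 21, 2, 7, 22, 18, 5, 3, 8, 24, 1, 4, 15, 16, 26, 23, 14, 19, 12, 9, 20, 17, 0, 25, 13, 11, 10]
i: (SA[i-1],SA[i]) lcp shared
  1: (6,21) 2 'aa'
  2: (21,2) 1 'a'
  3: (2,7) 2 'ab'
  4: (7,22) 1 'a'
  5: (22,18) 2 'ad'
  6: (18,5) 0 ''
  7: (5,3) 1 'b'
  8: (3,8) 1 'b'
  9: (8,24) 1 'b'
  10: (24,1) 0 ''
  11: (1,4) 1 'c'
  12: (4,15) 1 'c'
  13: (15,16) 1 'c'
  14: (16,26) 0 ''
  15: (26,23) 1 'd'
  16: (23,14) 1 'd'
  17: (14,19) 1 'd'
  18: (19,12) 2 'de'
  19: (12,9) 2 'de'
  20: (9,20) 0 ''
  21: (20,17) 2 'ea'
  22: (17,0) 1 'e'
  23: (0,25) 1 'e'
  24: (25,13) 2 'ed'
  25: (13,11) 2 'ed'
  26: (11,10) 1 'e'

[0, 2, 1, 2, 1, 2, 0, 1, 1, 1, 0, 1, 1, 1, 0, 1, 1, 1, 2, 2, 0, 2, 1, 1, 2, 2, 1]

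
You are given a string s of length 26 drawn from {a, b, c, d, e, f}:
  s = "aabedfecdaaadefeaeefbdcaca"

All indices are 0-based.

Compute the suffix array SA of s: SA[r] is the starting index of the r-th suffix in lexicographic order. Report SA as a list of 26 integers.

sorted suffixes:
  #0 SA[0]=25  'a'
  #1 SA[1]=9  'aaadefeaeefbdcaca'
  #2 SA[2]=0  'aabedfecdaaadefeaeefbdcaca'
  #3 SA[3]=10  'aadefeaeefbdcaca'
  #4 SA[4]=1  'abedfecdaaadefeaeefbdcaca'
  #5 SA[5]=23  'aca'
  #6 SA[6]=11  'adefeaeefbdcaca'
  #7 SA[7]=16  'aeefbdcaca'
  #8 SA[8]=20  'bdcaca'
  #9 SA[9]=2  'bedfecdaaadefeaeefbdcaca'
  #10 SA[10]=24  'ca'
  #11 SA[11]=22  'caca'
  #12 SA[12]=7  'cdaaadefeaeefbdcaca'
  #13 SA[13]=8  'daaadefeaeefbdcaca'
  #14 SA[14]=21  'dcaca'
  #15 SA[15]=12  'defeaeefbdcaca'
  #16 SA[16]=4  'dfecdaaadefeaeefbdcaca'
  #17 SA[17]=15  'eaeefbdcaca'
  #18 SA[18]=6  'ecdaaadefeaeefbdcaca'
  #19 SA[19]=3  'edfecdaaadefeaeefbdcaca'
  #20 SA[20]=17  'eefbdcaca'
  #21 SA[21]=18  'efbdcaca'
  #22 SA[22]=13  'efeaeefbdcaca'
  #23 SA[23]=19  'fbdcaca'
  #24 SA[24]=14  'feaeefbdcaca'
  #25 SA[25]=5  'fecdaaadefeaeefbdcaca'

[25, 9, 0, 10, 1, 23, 11, 16, 20, 2, 24, 22, 7, 8, 21, 12, 4, 15, 6, 3, 17, 18, 13, 19, 14, 5]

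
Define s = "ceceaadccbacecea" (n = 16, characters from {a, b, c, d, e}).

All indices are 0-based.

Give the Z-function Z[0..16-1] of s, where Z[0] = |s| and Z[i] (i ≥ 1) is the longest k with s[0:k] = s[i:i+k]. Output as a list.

Z[0]=16
i=1: outside box; Z[1]=0
i=2: outside box; Z[2]=2 grow→box=[2,4)
i=3: min(r-i=1, Z[1]=0)=0; Z[3]=0
i=4: outside box; Z[4]=0
i=5: outside box; Z[5]=0
i=6: outside box; Z[6]=0
i=7: outside box; Z[7]=1 grow→box=[7,8)
i=8: outside box; Z[8]=1 grow→box=[8,9)
i=9: outside box; Z[9]=0
i=10: outside box; Z[10]=0
i=11: outside box; Z[11]=5 grow→box=[11,16)
i=12: min(r-i=4, Z[1]=0)=0; Z[12]=0
i=13: min(r-i=3, Z[2]=2)=2; Z[13]=2
i=14: min(r-i=2, Z[3]=0)=0; Z[14]=0
i=15: min(r-i=1, Z[4]=0)=0; Z[15]=0

[16, 0, 2, 0, 0, 0, 0, 1, 1, 0, 0, 5, 0, 2, 0, 0]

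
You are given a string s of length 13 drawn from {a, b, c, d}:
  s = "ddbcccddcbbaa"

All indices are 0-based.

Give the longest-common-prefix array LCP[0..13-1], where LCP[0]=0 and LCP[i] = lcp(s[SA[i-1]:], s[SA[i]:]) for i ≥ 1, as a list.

rank→(start, suffix):
  0 → (12, 'a')
  1 → (11, 'aa')
  2 → (10, 'baa')
  3 → (9, 'bbaa')
  4 → (2, 'bcccddcbbaa')
  5 → (8, 'cbbaa')
  6 → (3, 'cccddcbbaa')
  7 → (4, 'ccddcbbaa')
  8 → (5, 'cddcbbaa')
  9 → (1, 'dbcccddcbbaa')
  10 → (7, 'dcbbaa')
  11 → (0, 'ddbcccddcbbaa')
  12 → (6, 'ddcbbaa')

SA = [12, 11, 10, 9, 2, 8, 3, 4, 5, 1, 7, 0, 6]
[i] adj suffixes → lcp
  [1] 12/11 → 1 ('a')
  [2] 11/10 → 0 ('')
  [3] 10/9 → 1 ('b')
  [4] 9/2 → 1 ('b')
  [5] 2/8 → 0 ('')
  [6] 8/3 → 1 ('c')
  [7] 3/4 → 2 ('cc')
  [8] 4/5 → 1 ('c')
  [9] 5/1 → 0 ('')
  [10] 1/7 → 1 ('d')
  [11] 7/0 → 1 ('d')
  [12] 0/6 → 2 ('dd')

[0, 1, 0, 1, 1, 0, 1, 2, 1, 0, 1, 1, 2]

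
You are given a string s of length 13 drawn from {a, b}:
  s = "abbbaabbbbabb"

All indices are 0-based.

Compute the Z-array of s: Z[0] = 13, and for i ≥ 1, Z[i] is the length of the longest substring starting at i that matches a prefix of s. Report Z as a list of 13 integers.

[13, 0, 0, 0, 1, 4, 0, 0, 0, 0, 3, 0, 0]

Z[0]=13
i=1: outside box; Z[1]=0
i=2: outside box; Z[2]=0
i=3: outside box; Z[3]=0
i=4: outside box; Z[4]=1 scan→box=[4,5)
i=5: outside box; Z[5]=4 scan→box=[5,9)
i=6: min(r-i=3, Z[1]=0)=0; Z[6]=0
i=7: min(r-i=2, Z[2]=0)=0; Z[7]=0
i=8: min(r-i=1, Z[3]=0)=0; Z[8]=0
i=9: outside box; Z[9]=0
i=10: outside box; Z[10]=3 scan→box=[10,13)
i=11: min(r-i=2, Z[1]=0)=0; Z[11]=0
i=12: min(r-i=1, Z[2]=0)=0; Z[12]=0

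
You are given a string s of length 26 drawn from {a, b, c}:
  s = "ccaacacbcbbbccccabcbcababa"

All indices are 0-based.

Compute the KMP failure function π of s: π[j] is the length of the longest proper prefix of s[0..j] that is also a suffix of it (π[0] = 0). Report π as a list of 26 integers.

[0, 1, 0, 0, 1, 0, 1, 0, 1, 0, 0, 0, 1, 2, 2, 2, 3, 0, 1, 0, 1, 0, 0, 0, 0, 0]

π[0] = 0
j=1 s[j]='c': π[1]=1 (border 'c')
j=2 s[j]='a': k: 1→0; π[2]=0 (border '')
j=3 s[j]='a': π[3]=0 (border '')
j=4 s[j]='c': π[4]=1 (border 'c')
j=5 s[j]='a': k: 1→0; π[5]=0 (border '')
j=6 s[j]='c': π[6]=1 (border 'c')
j=7 s[j]='b': k: 1→0; π[7]=0 (border '')
j=8 s[j]='c': π[8]=1 (border 'c')
j=9 s[j]='b': k: 1→0; π[9]=0 (border '')
j=10 s[j]='b': π[10]=0 (border '')
j=11 s[j]='b': π[11]=0 (border '')
j=12 s[j]='c': π[12]=1 (border 'c')
j=13 s[j]='c': π[13]=2 (border 'cc')
j=14 s[j]='c': k: 2→1; π[14]=2 (border 'cc')
j=15 s[j]='c': k: 2→1; π[15]=2 (border 'cc')
j=16 s[j]='a': π[16]=3 (border 'cca')
j=17 s[j]='b': k: 3→0; π[17]=0 (border '')
j=18 s[j]='c': π[18]=1 (border 'c')
j=19 s[j]='b': k: 1→0; π[19]=0 (border '')
j=20 s[j]='c': π[20]=1 (border 'c')
j=21 s[j]='a': k: 1→0; π[21]=0 (border '')
j=22 s[j]='b': π[22]=0 (border '')
j=23 s[j]='a': π[23]=0 (border '')
j=24 s[j]='b': π[24]=0 (border '')
j=25 s[j]='a': π[25]=0 (border '')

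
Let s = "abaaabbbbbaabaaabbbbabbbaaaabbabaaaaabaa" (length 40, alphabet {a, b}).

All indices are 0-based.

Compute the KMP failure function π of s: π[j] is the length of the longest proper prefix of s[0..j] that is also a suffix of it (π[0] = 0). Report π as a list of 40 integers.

π[0] = 0
j=1 s[j]='b': π[1]=0 (border '')
j=2 s[j]='a': π[2]=1 (border 'a')
j=3 s[j]='a': k: 1→0; π[3]=1 (border 'a')
j=4 s[j]='a': k: 1→0; π[4]=1 (border 'a')
j=5 s[j]='b': π[5]=2 (border 'ab')
j=6 s[j]='b': k: 2→0; π[6]=0 (border '')
j=7 s[j]='b': π[7]=0 (border '')
j=8 s[j]='b': π[8]=0 (border '')
j=9 s[j]='b': π[9]=0 (border '')
j=10 s[j]='a': π[10]=1 (border 'a')
j=11 s[j]='a': k: 1→0; π[11]=1 (border 'a')
j=12 s[j]='b': π[12]=2 (border 'ab')
j=13 s[j]='a': π[13]=3 (border 'aba')
j=14 s[j]='a': π[14]=4 (border 'abaa')
j=15 s[j]='a': π[15]=5 (border 'abaaa')
j=16 s[j]='b': π[16]=6 (border 'abaaab')
j=17 s[j]='b': π[17]=7 (border 'abaaabb')
j=18 s[j]='b': π[18]=8 (border 'abaaabbb')
j=19 s[j]='b': π[19]=9 (border 'abaaabbbb')
j=20 s[j]='a': k: 9→0; π[20]=1 (border 'a')
j=21 s[j]='b': π[21]=2 (border 'ab')
j=22 s[j]='b': k: 2→0; π[22]=0 (border '')
j=23 s[j]='b': π[23]=0 (border '')
j=24 s[j]='a': π[24]=1 (border 'a')
j=25 s[j]='a': k: 1→0; π[25]=1 (border 'a')
j=26 s[j]='a': k: 1→0; π[26]=1 (border 'a')
j=27 s[j]='a': k: 1→0; π[27]=1 (border 'a')
j=28 s[j]='b': π[28]=2 (border 'ab')
j=29 s[j]='b': k: 2→0; π[29]=0 (border '')
j=30 s[j]='a': π[30]=1 (border 'a')
j=31 s[j]='b': π[31]=2 (border 'ab')
j=32 s[j]='a': π[32]=3 (border 'aba')
j=33 s[j]='a': π[33]=4 (border 'abaa')
j=34 s[j]='a': π[34]=5 (border 'abaaa')
j=35 s[j]='a': k: 5→1→0; π[35]=1 (border 'a')
j=36 s[j]='a': k: 1→0; π[36]=1 (border 'a')
j=37 s[j]='b': π[37]=2 (border 'ab')
j=38 s[j]='a': π[38]=3 (border 'aba')
j=39 s[j]='a': π[39]=4 (border 'abaa')

[0, 0, 1, 1, 1, 2, 0, 0, 0, 0, 1, 1, 2, 3, 4, 5, 6, 7, 8, 9, 1, 2, 0, 0, 1, 1, 1, 1, 2, 0, 1, 2, 3, 4, 5, 1, 1, 2, 3, 4]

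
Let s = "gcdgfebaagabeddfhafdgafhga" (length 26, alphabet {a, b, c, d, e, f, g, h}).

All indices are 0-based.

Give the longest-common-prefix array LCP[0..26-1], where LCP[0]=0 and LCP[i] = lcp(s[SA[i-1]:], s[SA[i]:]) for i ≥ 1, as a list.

rank | idx | suffix
   0 |  25 | a
   1 |   7 | aagabeddfhafdgafhga
   2 |  10 | abeddfhafdgafhga
   3 |  17 | afdgafhga
   4 |  21 | afhga
   5 |   8 | agabeddfhafdgafhga
   6 |   6 | baagabeddfhafdgafhga
   7 |  11 | beddfhafdgafhga
   8 |   1 | cdgfebaagabeddfhafdgafhga
   9 |  13 | ddfhafdgafhga
  10 |  14 | dfhafdgafhga
  11 |  19 | dgafhga
  12 |   2 | dgfebaagabeddfhafdgafhga
  13 |   5 | ebaagabeddfhafdgafhga
  14 |  12 | eddfhafdgafhga
  15 |  18 | fdgafhga
  16 |   4 | febaagabeddfhafdgafhga
  17 |  15 | fhafdgafhga
  18 |  22 | fhga
  19 |  24 | ga
  20 |   9 | gabeddfhafdgafhga
  21 |  20 | gafhga
  22 |   0 | gcdgfebaagabeddfhafdgafhga
  23 |   3 | gfebaagabeddfhafdgafhga
  24 |  16 | hafdgafhga
  25 |  23 | hga

SA = [25, 7, 10, 17, 21, 8, 6, 11, 1, 13, 14, 19, 2, 5, 12, 18, 4, 15, 22, 24, 9, 20, 0, 3, 16, 23]
i: (SA[i-1],SA[i]) lcp shared
  1: (25,7) 1 'a'
  2: (7,10) 1 'a'
  3: (10,17) 1 'a'
  4: (17,21) 2 'af'
  5: (21,8) 1 'a'
  6: (8,6) 0 ''
  7: (6,11) 1 'b'
  8: (11,1) 0 ''
  9: (1,13) 0 ''
  10: (13,14) 1 'd'
  11: (14,19) 1 'd'
  12: (19,2) 2 'dg'
  13: (2,5) 0 ''
  14: (5,12) 1 'e'
  15: (12,18) 0 ''
  16: (18,4) 1 'f'
  17: (4,15) 1 'f'
  18: (15,22) 2 'fh'
  19: (22,24) 0 ''
  20: (24,9) 2 'ga'
  21: (9,20) 2 'ga'
  22: (20,0) 1 'g'
  23: (0,3) 1 'g'
  24: (3,16) 0 ''
  25: (16,23) 1 'h'

[0, 1, 1, 1, 2, 1, 0, 1, 0, 0, 1, 1, 2, 0, 1, 0, 1, 1, 2, 0, 2, 2, 1, 1, 0, 1]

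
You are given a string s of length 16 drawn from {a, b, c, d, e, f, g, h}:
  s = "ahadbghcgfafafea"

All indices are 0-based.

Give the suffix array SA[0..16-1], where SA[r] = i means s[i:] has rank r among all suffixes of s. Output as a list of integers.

rank→(start, suffix):
  0 → (15, 'a')
  1 → (2, 'adbghcgfafafea')
  2 → (10, 'afafea')
  3 → (12, 'afea')
  4 → (0, 'ahadbghcgfafafea')
  5 → (4, 'bghcgfafafea')
  6 → (7, 'cgfafafea')
  7 → (3, 'dbghcgfafafea')
  8 → (14, 'ea')
  9 → (9, 'fafafea')
  10 → (11, 'fafea')
  11 → (13, 'fea')
  12 → (8, 'gfafafea')
  13 → (5, 'ghcgfafafea')
  14 → (1, 'hadbghcgfafafea')
  15 → (6, 'hcgfafafea')

[15, 2, 10, 12, 0, 4, 7, 3, 14, 9, 11, 13, 8, 5, 1, 6]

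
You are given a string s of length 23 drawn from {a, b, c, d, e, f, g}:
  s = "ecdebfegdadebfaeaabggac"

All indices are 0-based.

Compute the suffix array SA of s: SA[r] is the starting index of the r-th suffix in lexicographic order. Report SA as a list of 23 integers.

rank→(start, suffix):
  0 → (16, 'aabggac')
  1 → (17, 'abggac')
  2 → (21, 'ac')
  3 → (9, 'adebfaeaabggac')
  4 → (14, 'aeaabggac')
  5 → (12, 'bfaeaabggac')
  6 → (4, 'bfegdadebfaeaabggac')
  7 → (18, 'bggac')
  8 → (22, 'c')
  9 → (1, 'cdebfegdadebfaeaabggac')
  10 → (8, 'dadebfaeaabggac')
  11 → (10, 'debfaeaabggac')
  12 → (2, 'debfegdadebfaeaabggac')
  13 → (15, 'eaabggac')
  14 → (11, 'ebfaeaabggac')
  15 → (3, 'ebfegdadebfaeaabggac')
  16 → (0, 'ecdebfegdadebfaeaabggac')
  17 → (6, 'egdadebfaeaabggac')
  18 → (13, 'faeaabggac')
  19 → (5, 'fegdadebfaeaabggac')
  20 → (20, 'gac')
  21 → (7, 'gdadebfaeaabggac')
  22 → (19, 'ggac')

[16, 17, 21, 9, 14, 12, 4, 18, 22, 1, 8, 10, 2, 15, 11, 3, 0, 6, 13, 5, 20, 7, 19]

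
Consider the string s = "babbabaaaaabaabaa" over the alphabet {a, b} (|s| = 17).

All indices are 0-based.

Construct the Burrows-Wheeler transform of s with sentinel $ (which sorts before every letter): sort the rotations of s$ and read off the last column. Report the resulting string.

aabbaabaababaaab$a

rank  rotation            last
    0  $babbabaaaaabaabaa  a
    1  a$babbabaaaaabaaba  a
    2  aa$babbabaaaaabaab  b
    3  aaaaabaabaa$babbab  b
    4  aaaabaabaa$babbaba  a
    5  aaabaabaa$babbabaa  a
    6  aabaa$babbabaaaaab  b
    7  aabaabaa$babbabaaa  a
    8  abaa$babbabaaaaaba  a
    9  abaaaaabaabaa$babb  b
   10  abaabaa$babbabaaaa  a
   11  abbabaaaaabaabaa$b  b
   12  baa$babbabaaaaabaa  a
   13  baaaaabaabaa$babba  a
   14  baabaa$babbabaaaaa  a
   15  babaaaaabaabaa$bab  b
   16  babbabaaaaabaabaa$  $
   17  bbabaaaaabaabaa$ba  a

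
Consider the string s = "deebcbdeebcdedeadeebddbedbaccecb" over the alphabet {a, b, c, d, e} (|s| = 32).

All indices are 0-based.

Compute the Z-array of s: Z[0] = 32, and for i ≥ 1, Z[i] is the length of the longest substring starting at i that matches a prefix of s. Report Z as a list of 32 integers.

[32, 0, 0, 0, 0, 0, 5, 0, 0, 0, 0, 2, 0, 2, 0, 0, 4, 0, 0, 0, 1, 1, 0, 0, 1, 0, 0, 0, 0, 0, 0, 0]

Z[0]=32
i=1: fresh scan; Z[1]=0
i=2: fresh scan; Z[2]=0
i=3: fresh scan; Z[3]=0
i=4: fresh scan; Z[4]=0
i=5: fresh scan; Z[5]=0
i=6: fresh scan; Z[6]=5 scan→box=[6,11)
i=7: min(r-i=4, Z[1]=0)=0; Z[7]=0
i=8: min(r-i=3, Z[2]=0)=0; Z[8]=0
i=9: min(r-i=2, Z[3]=0)=0; Z[9]=0
i=10: min(r-i=1, Z[4]=0)=0; Z[10]=0
i=11: fresh scan; Z[11]=2 scan→box=[11,13)
i=12: min(r-i=1, Z[1]=0)=0; Z[12]=0
i=13: fresh scan; Z[13]=2 scan→box=[13,15)
i=14: min(r-i=1, Z[1]=0)=0; Z[14]=0
i=15: fresh scan; Z[15]=0
i=16: fresh scan; Z[16]=4 scan→box=[16,20)
i=17: min(r-i=3, Z[1]=0)=0; Z[17]=0
i=18: min(r-i=2, Z[2]=0)=0; Z[18]=0
i=19: min(r-i=1, Z[3]=0)=0; Z[19]=0
i=20: fresh scan; Z[20]=1 scan→box=[20,21)
i=21: fresh scan; Z[21]=1 scan→box=[21,22)
i=22: fresh scan; Z[22]=0
i=23: fresh scan; Z[23]=0
i=24: fresh scan; Z[24]=1 scan→box=[24,25)
i=25: fresh scan; Z[25]=0
i=26: fresh scan; Z[26]=0
i=27: fresh scan; Z[27]=0
i=28: fresh scan; Z[28]=0
i=29: fresh scan; Z[29]=0
i=30: fresh scan; Z[30]=0
i=31: fresh scan; Z[31]=0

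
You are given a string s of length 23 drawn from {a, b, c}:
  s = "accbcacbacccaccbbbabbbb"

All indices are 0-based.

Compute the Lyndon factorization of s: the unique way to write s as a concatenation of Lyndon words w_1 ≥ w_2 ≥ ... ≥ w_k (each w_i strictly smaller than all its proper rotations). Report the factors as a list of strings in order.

emit factor 1: 'accbc' (i=0, period=5)
emit factor 2: 'acbacccaccbbb' (i=5, period=13)
emit factor 3: 'abbbb' (i=18, period=5)

["accbc", "acbacccaccbbb", "abbbb"]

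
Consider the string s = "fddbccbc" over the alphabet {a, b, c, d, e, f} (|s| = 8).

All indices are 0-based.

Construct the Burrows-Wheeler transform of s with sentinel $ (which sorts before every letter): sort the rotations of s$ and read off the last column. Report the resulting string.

rank  rotation   last
    0  $fddbccbc  c
    1  bc$fddbcc  c
    2  bccbc$fdd  d
    3  c$fddbccb  b
    4  cbc$fddbc  c
    5  ccbc$fddb  b
    6  dbccbc$fd  d
    7  ddbccbc$f  f
    8  fddbccbc$  $

ccdbcbdf$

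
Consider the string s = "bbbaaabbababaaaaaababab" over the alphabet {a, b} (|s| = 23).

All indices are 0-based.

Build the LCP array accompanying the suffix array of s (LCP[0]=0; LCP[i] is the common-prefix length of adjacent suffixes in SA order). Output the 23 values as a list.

[0, 5, 4, 3, 4, 2, 3, 1, 2, 3, 4, 5, 2, 0, 1, 4, 2, 3, 4, 5, 1, 3, 2]

rank | idx | suffix
   0 |  12 | aaaaaababab
   1 |  13 | aaaaababab
   2 |  14 | aaaababab
   3 |  15 | aaababab
   4 |   3 | aaabbababaaaaaababab
   5 |  16 | aababab
   6 |   4 | aabbababaaaaaababab
   7 |  21 | ab
   8 |  10 | abaaaaaababab
   9 |  19 | abab
  10 |   8 | ababaaaaaababab
  11 |  17 | ababab
  12 |   5 | abbababaaaaaababab
  13 |  22 | b
  14 |  11 | baaaaaababab
  15 |   2 | baaabbababaaaaaababab
  16 |  20 | bab
  17 |   9 | babaaaaaababab
  18 |  18 | babab
  19 |   7 | bababaaaaaababab
  20 |   1 | bbaaabbababaaaaaababab
  21 |   6 | bbababaaaaaababab
  22 |   0 | bbbaaabbababaaaaaababab

SA = [12, 13, 14, 15, 3, 16, 4, 21, 10, 19, 8, 17, 5, 22, 11, 2, 20, 9, 18, 7, 1, 6, 0]
rank  pair      lcp
   1  s[12:],s[13:]  5  'aaaaa'
   2  s[13:],s[14:]  4  'aaaa'
   3  s[14:],s[15:]  3  'aaa'
   4  s[15:],s[3:]  4  'aaab'
   5  s[3:],s[16:]  2  'aa'
   6  s[16:],s[4:]  3  'aab'
   7  s[4:],s[21:]  1  'a'
   8  s[21:],s[10:]  2  'ab'
   9  s[10:],s[19:]  3  'aba'
  10  s[19:],s[8:]  4  'abab'
  11  s[8:],s[17:]  5  'ababa'
  12  s[17:],s[5:]  2  'ab'
  13  s[5:],s[22:]  0  ''
  14  s[22:],s[11:]  1  'b'
  15  s[11:],s[2:]  4  'baaa'
  16  s[2:],s[20:]  2  'ba'
  17  s[20:],s[9:]  3  'bab'
  18  s[9:],s[18:]  4  'baba'
  19  s[18:],s[7:]  5  'babab'
  20  s[7:],s[1:]  1  'b'
  21  s[1:],s[6:]  3  'bba'
  22  s[6:],s[0:]  2  'bb'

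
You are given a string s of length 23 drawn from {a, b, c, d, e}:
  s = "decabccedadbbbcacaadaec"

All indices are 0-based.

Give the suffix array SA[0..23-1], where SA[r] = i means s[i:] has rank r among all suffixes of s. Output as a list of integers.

rank→(start, suffix):
  0 → (17, 'aadaec')
  1 → (3, 'abccedadbbbcacaadaec')
  2 → (15, 'acaadaec')
  3 → (18, 'adaec')
  4 → (9, 'adbbbcacaadaec')
  5 → (20, 'aec')
  6 → (11, 'bbbcacaadaec')
  7 → (12, 'bbcacaadaec')
  8 → (13, 'bcacaadaec')
  9 → (4, 'bccedadbbbcacaadaec')
  10 → (22, 'c')
  11 → (16, 'caadaec')
  12 → (2, 'cabccedadbbbcacaadaec')
  13 → (14, 'cacaadaec')
  14 → (5, 'ccedadbbbcacaadaec')
  15 → (6, 'cedadbbbcacaadaec')
  16 → (8, 'dadbbbcacaadaec')
  17 → (19, 'daec')
  18 → (10, 'dbbbcacaadaec')
  19 → (0, 'decabccedadbbbcacaadaec')
  20 → (21, 'ec')
  21 → (1, 'ecabccedadbbbcacaadaec')
  22 → (7, 'edadbbbcacaadaec')

[17, 3, 15, 18, 9, 20, 11, 12, 13, 4, 22, 16, 2, 14, 5, 6, 8, 19, 10, 0, 21, 1, 7]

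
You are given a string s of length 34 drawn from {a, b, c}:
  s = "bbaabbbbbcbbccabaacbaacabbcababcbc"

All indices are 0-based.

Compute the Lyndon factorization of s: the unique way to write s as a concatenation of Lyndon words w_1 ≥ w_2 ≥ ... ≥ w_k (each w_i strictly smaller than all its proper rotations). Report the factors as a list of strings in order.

["b", "b", "aabbbbbcbbccabaacbaacabbcababcbc"]

emit factor 1: 'b' (i=0, period=1)
emit factor 2: 'b' (i=1, period=1)
emit factor 3: 'aabbbbbcbbccabaacbaacabbcababcbc' (i=2, period=32)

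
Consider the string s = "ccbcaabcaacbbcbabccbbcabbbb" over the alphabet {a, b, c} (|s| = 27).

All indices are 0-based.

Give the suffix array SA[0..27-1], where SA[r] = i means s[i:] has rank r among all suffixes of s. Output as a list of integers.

[4, 8, 22, 5, 15, 9, 26, 14, 25, 24, 23, 19, 11, 2, 6, 20, 12, 16, 3, 7, 21, 13, 18, 10, 1, 17, 0]

sorted suffixes:
  #0 SA[0]=4  'aabcaacbbcbabccbbcabbbb'
  #1 SA[1]=8  'aacbbcbabccbbcabbbb'
  #2 SA[2]=22  'abbbb'
  #3 SA[3]=5  'abcaacbbcbabccbbcabbbb'
  #4 SA[4]=15  'abccbbcabbbb'
  #5 SA[5]=9  'acbbcbabccbbcabbbb'
  #6 SA[6]=26  'b'
  #7 SA[7]=14  'babccbbcabbbb'
  #8 SA[8]=25  'bb'
  #9 SA[9]=24  'bbb'
  #10 SA[10]=23  'bbbb'
  #11 SA[11]=19  'bbcabbbb'
  #12 SA[12]=11  'bbcbabccbbcabbbb'
  #13 SA[13]=2  'bcaabcaacbbcbabccbbcabbbb'
  #14 SA[14]=6  'bcaacbbcbabccbbcabbbb'
  #15 SA[15]=20  'bcabbbb'
  #16 SA[16]=12  'bcbabccbbcabbbb'
  #17 SA[17]=16  'bccbbcabbbb'
  #18 SA[18]=3  'caabcaacbbcbabccbbcabbbb'
  #19 SA[19]=7  'caacbbcbabccbbcabbbb'
  #20 SA[20]=21  'cabbbb'
  #21 SA[21]=13  'cbabccbbcabbbb'
  #22 SA[22]=18  'cbbcabbbb'
  #23 SA[23]=10  'cbbcbabccbbcabbbb'
  #24 SA[24]=1  'cbcaabcaacbbcbabccbbcabbbb'
  #25 SA[25]=17  'ccbbcabbbb'
  #26 SA[26]=0  'ccbcaabcaacbbcbabccbbcabbbb'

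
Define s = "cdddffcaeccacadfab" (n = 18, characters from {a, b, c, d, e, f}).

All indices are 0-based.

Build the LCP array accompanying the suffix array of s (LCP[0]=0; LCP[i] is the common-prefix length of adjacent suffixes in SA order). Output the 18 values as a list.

[0, 1, 1, 1, 0, 0, 2, 2, 1, 1, 0, 2, 1, 2, 0, 0, 1, 1]

rank | idx | suffix
   0 |  16 | ab
   1 |  11 | acadfab
   2 |  13 | adfab
   3 |   7 | aeccacadfab
   4 |  17 | b
   5 |  10 | cacadfab
   6 |  12 | cadfab
   7 |   6 | caeccacadfab
   8 |   9 | ccacadfab
   9 |   0 | cdddffcaeccacadfab
  10 |   1 | dddffcaeccacadfab
  11 |   2 | ddffcaeccacadfab
  12 |  14 | dfab
  13 |   3 | dffcaeccacadfab
  14 |   8 | eccacadfab
  15 |  15 | fab
  16 |   5 | fcaeccacadfab
  17 |   4 | ffcaeccacadfab

SA = [16, 11, 13, 7, 17, 10, 12, 6, 9, 0, 1, 2, 14, 3, 8, 15, 5, 4]
[i] adj suffixes → lcp
  [1] 16/11 → 1 ('a')
  [2] 11/13 → 1 ('a')
  [3] 13/7 → 1 ('a')
  [4] 7/17 → 0 ('')
  [5] 17/10 → 0 ('')
  [6] 10/12 → 2 ('ca')
  [7] 12/6 → 2 ('ca')
  [8] 6/9 → 1 ('c')
  [9] 9/0 → 1 ('c')
  [10] 0/1 → 0 ('')
  [11] 1/2 → 2 ('dd')
  [12] 2/14 → 1 ('d')
  [13] 14/3 → 2 ('df')
  [14] 3/8 → 0 ('')
  [15] 8/15 → 0 ('')
  [16] 15/5 → 1 ('f')
  [17] 5/4 → 1 ('f')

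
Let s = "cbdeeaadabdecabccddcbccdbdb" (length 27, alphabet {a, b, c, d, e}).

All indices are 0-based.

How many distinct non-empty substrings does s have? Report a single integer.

343

rank | idx | suffix
   0 |   5 | aadabdecabccddcbccdbdb
   1 |  13 | abccddcbccdbdb
   2 |   8 | abdecabccddcbccdbdb
   3 |   6 | adabdecabccddcbccdbdb
   4 |  26 | b
   5 |  20 | bccdbdb
   6 |  14 | bccddcbccdbdb
   7 |  24 | bdb
   8 |   9 | bdecabccddcbccdbdb
   9 |   1 | bdeeaadabdecabccddcbccdbdb
  10 |  12 | cabccddcbccdbdb
  11 |  19 | cbccdbdb
  12 |   0 | cbdeeaadabdecabccddcbccdbdb
  13 |  21 | ccdbdb
  14 |  15 | ccddcbccdbdb
  15 |  22 | cdbdb
  16 |  16 | cddcbccdbdb
  17 |   7 | dabdecabccddcbccdbdb
  18 |  25 | db
  19 |  23 | dbdb
  20 |  18 | dcbccdbdb
  21 |  17 | ddcbccdbdb
  22 |  10 | decabccddcbccdbdb
  23 |   2 | deeaadabdecabccddcbccdbdb
  24 |   4 | eaadabdecabccddcbccdbdb
  25 |  11 | ecabccddcbccdbdb
  26 |   3 | eeaadabdecabccddcbccdbdb

SA = [5, 13, 8, 6, 26, 20, 14, 24, 9, 1, 12, 19, 0, 21, 15, 22, 16, 7, 25, 23, 18, 17, 10, 2, 4, 11, 3]
i: (SA[i-1],SA[i]) lcp shared
  1: (5,13) 1 'a'
  2: (13,8) 2 'ab'
  3: (8,6) 1 'a'
  4: (6,26) 0 ''
  5: (26,20) 1 'b'
  6: (20,14) 4 'bccd'
  7: (14,24) 1 'b'
  8: (24,9) 2 'bd'
  9: (9,1) 3 'bde'
  10: (1,12) 0 ''
  11: (12,19) 1 'c'
  12: (19,0) 2 'cb'
  13: (0,21) 1 'c'
  14: (21,15) 3 'ccd'
  15: (15,22) 1 'c'
  16: (22,16) 2 'cd'
  17: (16,7) 0 ''
  18: (7,25) 1 'd'
  19: (25,23) 2 'db'
  20: (23,18) 1 'd'
  21: (18,17) 1 'd'
  22: (17,10) 1 'd'
  23: (10,2) 2 'de'
  24: (2,4) 0 ''
  25: (4,11) 1 'e'
  26: (11,3) 1 'e'

n(n+1)/2 = 27·28/2 = 378
Σ LCP = 0 + 1 + 2 + 1 + 0 + 1 + 4 + 1 + 2 + 3 + 0 + 1 + 2 + 1 + 3 + 1 + 2 + 0 + 1 + 2 + 1 + 1 + 1 + 2 + 0 + 1 + 1 = 35
distinct = 378 − 35 = 343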